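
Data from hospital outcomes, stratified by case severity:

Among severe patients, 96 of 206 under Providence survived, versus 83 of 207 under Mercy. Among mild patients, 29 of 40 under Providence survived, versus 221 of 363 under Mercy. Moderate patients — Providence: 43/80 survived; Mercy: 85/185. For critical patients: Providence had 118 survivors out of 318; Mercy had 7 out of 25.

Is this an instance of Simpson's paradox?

Severe: Providence 96/206 = 46.6%, Mercy 83/207 = 40.1% → Providence
Mild: Providence 29/40 = 72.5%, Mercy 221/363 = 60.9% → Providence
Moderate: Providence 43/80 = 53.8%, Mercy 85/185 = 45.9% → Providence
Critical: Providence 118/318 = 37.1%, Mercy 7/25 = 28.0% → Providence
Overall: Providence 286/644 = 44.4%, Mercy 396/780 = 50.8% → Mercy
Providence wins each case group but Mercy wins overall — the comparison reverses. Providence's patients skew toward critical, which has a lower base rate.

Yes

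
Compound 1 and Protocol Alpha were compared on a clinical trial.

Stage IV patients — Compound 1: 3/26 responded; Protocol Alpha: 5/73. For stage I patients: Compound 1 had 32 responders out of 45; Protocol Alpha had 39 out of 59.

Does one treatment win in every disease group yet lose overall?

No

Stage IV: Compound 1 3/26 = 11.5%, Protocol Alpha 5/73 = 6.8% → Compound 1
Stage I: Compound 1 32/45 = 71.1%, Protocol Alpha 39/59 = 66.1% → Compound 1
Overall: Compound 1 35/71 = 49.3%, Protocol Alpha 44/132 = 33.3% → Compound 1
Compound 1 wins overall and in every disease group — no reversal.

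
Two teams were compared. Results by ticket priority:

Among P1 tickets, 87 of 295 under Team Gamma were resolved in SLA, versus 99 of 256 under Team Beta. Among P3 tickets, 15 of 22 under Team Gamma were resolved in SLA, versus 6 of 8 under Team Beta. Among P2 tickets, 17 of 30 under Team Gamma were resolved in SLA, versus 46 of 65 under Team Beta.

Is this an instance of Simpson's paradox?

P1: Team Gamma 87/295 = 29.5%, Team Beta 99/256 = 38.7% → Team Beta
P3: Team Gamma 15/22 = 68.2%, Team Beta 6/8 = 75.0% → Team Beta
P2: Team Gamma 17/30 = 56.7%, Team Beta 46/65 = 70.8% → Team Beta
Overall: Team Gamma 119/347 = 34.3%, Team Beta 151/329 = 45.9% → Team Beta
Team Beta wins overall and in every ticket group — no reversal.

No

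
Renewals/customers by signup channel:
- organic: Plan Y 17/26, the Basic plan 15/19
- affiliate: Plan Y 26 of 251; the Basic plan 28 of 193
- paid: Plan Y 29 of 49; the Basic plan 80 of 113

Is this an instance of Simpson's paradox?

Organic: Plan Y 17/26 = 65.4%, the Basic plan 15/19 = 78.9% → the Basic plan
Affiliate: Plan Y 26/251 = 10.4%, the Basic plan 28/193 = 14.5% → the Basic plan
Paid: Plan Y 29/49 = 59.2%, the Basic plan 80/113 = 70.8% → the Basic plan
Overall: Plan Y 72/326 = 22.1%, the Basic plan 123/325 = 37.8% → the Basic plan
The Basic plan wins overall and in every signup group — no reversal.

No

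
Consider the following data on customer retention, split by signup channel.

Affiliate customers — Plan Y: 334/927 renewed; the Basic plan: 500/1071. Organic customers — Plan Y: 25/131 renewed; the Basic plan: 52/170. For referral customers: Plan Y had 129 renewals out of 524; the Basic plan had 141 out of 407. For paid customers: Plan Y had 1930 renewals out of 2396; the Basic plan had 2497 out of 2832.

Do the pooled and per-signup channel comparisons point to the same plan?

Yes

Affiliate: Plan Y 334/927 = 36.0%, the Basic plan 500/1071 = 46.7% → the Basic plan
Organic: Plan Y 25/131 = 19.1%, the Basic plan 52/170 = 30.6% → the Basic plan
Referral: Plan Y 129/524 = 24.6%, the Basic plan 141/407 = 34.6% → the Basic plan
Paid: Plan Y 1930/2396 = 80.6%, the Basic plan 2497/2832 = 88.2% → the Basic plan
Overall: Plan Y 2418/3978 = 60.8%, the Basic plan 3190/4480 = 71.2% → the Basic plan
The Basic plan wins overall and in every signup group — no reversal.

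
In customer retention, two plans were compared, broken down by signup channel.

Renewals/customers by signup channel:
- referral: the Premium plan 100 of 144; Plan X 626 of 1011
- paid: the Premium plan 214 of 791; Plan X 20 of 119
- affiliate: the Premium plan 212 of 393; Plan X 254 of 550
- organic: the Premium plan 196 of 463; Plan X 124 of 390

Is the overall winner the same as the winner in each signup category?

Referral: the Premium plan 100/144 = 69.4%, Plan X 626/1011 = 61.9% → the Premium plan
Paid: the Premium plan 214/791 = 27.1%, Plan X 20/119 = 16.8% → the Premium plan
Affiliate: the Premium plan 212/393 = 53.9%, Plan X 254/550 = 46.2% → the Premium plan
Organic: the Premium plan 196/463 = 42.3%, Plan X 124/390 = 31.8% → the Premium plan
Overall: the Premium plan 722/1791 = 40.3%, Plan X 1024/2070 = 49.5% → Plan X
The Premium plan wins each signup group but Plan X wins overall — the comparison reverses. The Premium plan's customers skew toward paid, which has a lower base rate.

No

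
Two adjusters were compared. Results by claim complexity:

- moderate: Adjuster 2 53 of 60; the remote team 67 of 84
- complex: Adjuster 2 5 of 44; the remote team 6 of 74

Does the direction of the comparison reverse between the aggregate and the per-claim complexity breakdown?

Moderate: Adjuster 2 53/60 = 88.3%, the remote team 67/84 = 79.8% → Adjuster 2
Complex: Adjuster 2 5/44 = 11.4%, the remote team 6/74 = 8.1% → Adjuster 2
Overall: Adjuster 2 58/104 = 55.8%, the remote team 73/158 = 46.2% → Adjuster 2
Adjuster 2 wins overall and in every claim group — no reversal.

No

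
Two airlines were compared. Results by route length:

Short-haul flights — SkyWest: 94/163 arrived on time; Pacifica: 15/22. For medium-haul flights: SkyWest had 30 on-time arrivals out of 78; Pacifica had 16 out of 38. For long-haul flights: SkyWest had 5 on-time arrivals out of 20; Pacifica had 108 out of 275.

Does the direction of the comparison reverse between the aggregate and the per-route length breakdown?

Short-haul: SkyWest 94/163 = 57.7%, Pacifica 15/22 = 68.2% → Pacifica
Medium-haul: SkyWest 30/78 = 38.5%, Pacifica 16/38 = 42.1% → Pacifica
Long-haul: SkyWest 5/20 = 25.0%, Pacifica 108/275 = 39.3% → Pacifica
Overall: SkyWest 129/261 = 49.4%, Pacifica 139/335 = 41.5% → SkyWest
Pacifica wins each route group but SkyWest wins overall — the comparison reverses. Pacifica's flights skew toward long-haul, which has a lower base rate.

Yes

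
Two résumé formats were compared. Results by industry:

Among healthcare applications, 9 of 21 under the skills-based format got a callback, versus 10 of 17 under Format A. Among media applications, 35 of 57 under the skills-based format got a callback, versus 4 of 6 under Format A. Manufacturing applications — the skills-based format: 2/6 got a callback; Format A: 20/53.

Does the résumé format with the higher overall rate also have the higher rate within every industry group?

Healthcare: the skills-based format 9/21 = 42.9%, Format A 10/17 = 58.8% → Format A
Media: the skills-based format 35/57 = 61.4%, Format A 4/6 = 66.7% → Format A
Manufacturing: the skills-based format 2/6 = 33.3%, Format A 20/53 = 37.7% → Format A
Overall: the skills-based format 46/84 = 54.8%, Format A 34/76 = 44.7% → the skills-based format
Format A wins each industry group but the skills-based format wins overall — the comparison reverses. Format A's applications skew toward manufacturing, which has a lower base rate.

No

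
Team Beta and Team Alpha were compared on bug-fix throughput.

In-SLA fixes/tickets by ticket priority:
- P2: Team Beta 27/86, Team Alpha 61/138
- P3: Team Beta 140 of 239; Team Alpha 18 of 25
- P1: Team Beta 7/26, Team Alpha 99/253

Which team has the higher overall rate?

Team Beta

P2: Team Beta 27/86 = 31.4%, Team Alpha 61/138 = 44.2% → Team Alpha
P3: Team Beta 140/239 = 58.6%, Team Alpha 18/25 = 72.0% → Team Alpha
P1: Team Beta 7/26 = 26.9%, Team Alpha 99/253 = 39.1% → Team Alpha
Overall: Team Beta 174/351 = 49.6%, Team Alpha 178/416 = 42.8% → Team Beta
(Team Alpha wins every ticket group but Team Beta wins overall — Team Alpha's tickets skew toward the low-rate P1 group.)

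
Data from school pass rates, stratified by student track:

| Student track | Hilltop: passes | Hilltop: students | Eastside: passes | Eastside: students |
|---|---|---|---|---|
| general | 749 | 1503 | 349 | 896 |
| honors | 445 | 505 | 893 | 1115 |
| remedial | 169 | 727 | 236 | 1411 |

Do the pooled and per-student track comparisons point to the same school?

Yes

General: Hilltop 749/1503 = 49.8%, Eastside 349/896 = 39.0% → Hilltop
Honors: Hilltop 445/505 = 88.1%, Eastside 893/1115 = 80.1% → Hilltop
Remedial: Hilltop 169/727 = 23.2%, Eastside 236/1411 = 16.7% → Hilltop
Overall: Hilltop 1363/2735 = 49.8%, Eastside 1478/3422 = 43.2% → Hilltop
Hilltop wins overall and in every student group — no reversal.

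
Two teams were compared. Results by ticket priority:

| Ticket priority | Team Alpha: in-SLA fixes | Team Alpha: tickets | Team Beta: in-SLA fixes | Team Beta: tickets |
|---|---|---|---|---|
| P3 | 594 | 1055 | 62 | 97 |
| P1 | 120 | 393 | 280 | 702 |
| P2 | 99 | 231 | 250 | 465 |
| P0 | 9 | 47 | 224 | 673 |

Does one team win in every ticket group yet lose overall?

P3: Team Alpha 594/1055 = 56.3%, Team Beta 62/97 = 63.9% → Team Beta
P1: Team Alpha 120/393 = 30.5%, Team Beta 280/702 = 39.9% → Team Beta
P2: Team Alpha 99/231 = 42.9%, Team Beta 250/465 = 53.8% → Team Beta
P0: Team Alpha 9/47 = 19.1%, Team Beta 224/673 = 33.3% → Team Beta
Overall: Team Alpha 822/1726 = 47.6%, Team Beta 816/1937 = 42.1% → Team Alpha
Team Beta wins each ticket group but Team Alpha wins overall — the comparison reverses. Team Beta's tickets skew toward P0, which has a lower base rate.

Yes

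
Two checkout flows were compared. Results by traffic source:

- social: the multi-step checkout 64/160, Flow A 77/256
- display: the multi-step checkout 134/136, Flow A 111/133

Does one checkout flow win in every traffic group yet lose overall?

Social: the multi-step checkout 64/160 = 40.0%, Flow A 77/256 = 30.1% → the multi-step checkout
Display: the multi-step checkout 134/136 = 98.5%, Flow A 111/133 = 83.5% → the multi-step checkout
Overall: the multi-step checkout 198/296 = 66.9%, Flow A 188/389 = 48.3% → the multi-step checkout
The multi-step checkout wins overall and in every traffic group — no reversal.

No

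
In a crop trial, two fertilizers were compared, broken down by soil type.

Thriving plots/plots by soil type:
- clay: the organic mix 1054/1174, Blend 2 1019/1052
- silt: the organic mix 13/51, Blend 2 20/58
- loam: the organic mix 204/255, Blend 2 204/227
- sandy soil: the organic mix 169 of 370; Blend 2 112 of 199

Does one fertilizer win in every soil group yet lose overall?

No

Clay: the organic mix 1054/1174 = 89.8%, Blend 2 1019/1052 = 96.9% → Blend 2
Silt: the organic mix 13/51 = 25.5%, Blend 2 20/58 = 34.5% → Blend 2
Loam: the organic mix 204/255 = 80.0%, Blend 2 204/227 = 89.9% → Blend 2
Sandy soil: the organic mix 169/370 = 45.7%, Blend 2 112/199 = 56.3% → Blend 2
Overall: the organic mix 1440/1850 = 77.8%, Blend 2 1355/1536 = 88.2% → Blend 2
Blend 2 wins overall and in every soil group — no reversal.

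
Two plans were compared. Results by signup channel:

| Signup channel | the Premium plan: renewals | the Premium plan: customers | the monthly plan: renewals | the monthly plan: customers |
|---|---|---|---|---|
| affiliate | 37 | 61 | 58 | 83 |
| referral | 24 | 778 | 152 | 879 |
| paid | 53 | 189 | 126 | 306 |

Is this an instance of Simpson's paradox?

Affiliate: the Premium plan 37/61 = 60.7%, the monthly plan 58/83 = 69.9% → the monthly plan
Referral: the Premium plan 24/778 = 3.1%, the monthly plan 152/879 = 17.3% → the monthly plan
Paid: the Premium plan 53/189 = 28.0%, the monthly plan 126/306 = 41.2% → the monthly plan
Overall: the Premium plan 114/1028 = 11.1%, the monthly plan 336/1268 = 26.5% → the monthly plan
The monthly plan wins overall and in every signup group — no reversal.

No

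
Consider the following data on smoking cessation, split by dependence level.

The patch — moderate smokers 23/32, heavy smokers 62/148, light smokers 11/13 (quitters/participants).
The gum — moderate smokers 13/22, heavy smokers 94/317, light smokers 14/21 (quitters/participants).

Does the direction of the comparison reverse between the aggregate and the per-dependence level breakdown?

No

Moderate smokers: the patch 23/32 = 71.9%, the gum 13/22 = 59.1% → the patch
Heavy smokers: the patch 62/148 = 41.9%, the gum 94/317 = 29.7% → the patch
Light smokers: the patch 11/13 = 84.6%, the gum 14/21 = 66.7% → the patch
Overall: the patch 96/193 = 49.7%, the gum 121/360 = 33.6% → the patch
The patch wins overall and in every dependence group — no reversal.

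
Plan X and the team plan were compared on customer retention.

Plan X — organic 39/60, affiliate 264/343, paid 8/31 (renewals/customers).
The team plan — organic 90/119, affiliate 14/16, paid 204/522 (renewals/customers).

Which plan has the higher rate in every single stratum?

Organic: Plan X 39/60 = 65.0%, the team plan 90/119 = 75.6% → the team plan
Affiliate: Plan X 264/343 = 77.0%, the team plan 14/16 = 87.5% → the team plan
Paid: Plan X 8/31 = 25.8%, the team plan 204/522 = 39.1% → the team plan
The team plan has the higher rate in all 3 groups.

the team plan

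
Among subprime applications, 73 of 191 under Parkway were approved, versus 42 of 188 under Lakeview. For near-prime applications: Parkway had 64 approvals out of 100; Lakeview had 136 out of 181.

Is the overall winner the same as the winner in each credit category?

No

Subprime: Parkway 73/191 = 38.2%, Lakeview 42/188 = 22.3% → Parkway
Near-prime: Parkway 64/100 = 64.0%, Lakeview 136/181 = 75.1% → Lakeview
Overall: Parkway 137/291 = 47.1%, Lakeview 178/369 = 48.2% → Lakeview
Neither sweeps: Parkway wins 1 of 2 groups, Lakeview wins 1. Lakeview wins overall but not every group — no Simpson reversal.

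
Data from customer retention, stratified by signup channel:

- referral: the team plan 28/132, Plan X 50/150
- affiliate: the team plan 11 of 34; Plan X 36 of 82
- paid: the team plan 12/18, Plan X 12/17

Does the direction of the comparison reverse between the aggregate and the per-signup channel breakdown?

No

Referral: the team plan 28/132 = 21.2%, Plan X 50/150 = 33.3% → Plan X
Affiliate: the team plan 11/34 = 32.4%, Plan X 36/82 = 43.9% → Plan X
Paid: the team plan 12/18 = 66.7%, Plan X 12/17 = 70.6% → Plan X
Overall: the team plan 51/184 = 27.7%, Plan X 98/249 = 39.4% → Plan X
Plan X wins overall and in every signup group — no reversal.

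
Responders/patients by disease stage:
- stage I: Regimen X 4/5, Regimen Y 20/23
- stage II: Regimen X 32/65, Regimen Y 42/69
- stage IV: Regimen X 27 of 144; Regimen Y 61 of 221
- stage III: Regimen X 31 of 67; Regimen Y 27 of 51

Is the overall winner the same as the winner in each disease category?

Stage I: Regimen X 4/5 = 80.0%, Regimen Y 20/23 = 87.0% → Regimen Y
Stage II: Regimen X 32/65 = 49.2%, Regimen Y 42/69 = 60.9% → Regimen Y
Stage IV: Regimen X 27/144 = 18.8%, Regimen Y 61/221 = 27.6% → Regimen Y
Stage III: Regimen X 31/67 = 46.3%, Regimen Y 27/51 = 52.9% → Regimen Y
Overall: Regimen X 94/281 = 33.5%, Regimen Y 150/364 = 41.2% → Regimen Y
Regimen Y wins overall and in every disease group — no reversal.

Yes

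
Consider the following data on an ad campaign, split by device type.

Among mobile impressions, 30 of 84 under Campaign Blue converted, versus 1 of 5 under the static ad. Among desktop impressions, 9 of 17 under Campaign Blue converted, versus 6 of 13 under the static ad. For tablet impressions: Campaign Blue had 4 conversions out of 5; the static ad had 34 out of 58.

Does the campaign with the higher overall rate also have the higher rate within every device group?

Mobile: Campaign Blue 30/84 = 35.7%, the static ad 1/5 = 20.0% → Campaign Blue
Desktop: Campaign Blue 9/17 = 52.9%, the static ad 6/13 = 46.2% → Campaign Blue
Tablet: Campaign Blue 4/5 = 80.0%, the static ad 34/58 = 58.6% → Campaign Blue
Overall: Campaign Blue 43/106 = 40.6%, the static ad 41/76 = 53.9% → the static ad
Campaign Blue wins each device group but the static ad wins overall — the comparison reverses. Campaign Blue's impressions skew toward mobile, which has a lower base rate.

No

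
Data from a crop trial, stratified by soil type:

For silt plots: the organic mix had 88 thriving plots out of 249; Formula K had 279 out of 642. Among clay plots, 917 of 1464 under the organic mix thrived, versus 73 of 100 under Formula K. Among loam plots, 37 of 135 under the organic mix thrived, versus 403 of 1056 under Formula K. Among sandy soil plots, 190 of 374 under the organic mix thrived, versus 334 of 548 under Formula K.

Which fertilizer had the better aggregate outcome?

the organic mix

Silt: the organic mix 88/249 = 35.3%, Formula K 279/642 = 43.5% → Formula K
Clay: the organic mix 917/1464 = 62.6%, Formula K 73/100 = 73.0% → Formula K
Loam: the organic mix 37/135 = 27.4%, Formula K 403/1056 = 38.2% → Formula K
Sandy soil: the organic mix 190/374 = 50.8%, Formula K 334/548 = 60.9% → Formula K
Overall: the organic mix 1232/2222 = 55.4%, Formula K 1089/2346 = 46.4% → the organic mix
(Formula K wins every soil group but the organic mix wins overall — Formula K's plots skew toward the low-rate loam group.)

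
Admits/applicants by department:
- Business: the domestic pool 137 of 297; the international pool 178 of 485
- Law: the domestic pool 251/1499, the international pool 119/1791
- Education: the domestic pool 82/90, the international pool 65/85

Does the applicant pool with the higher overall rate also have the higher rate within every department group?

Yes

Business: the domestic pool 137/297 = 46.1%, the international pool 178/485 = 36.7% → the domestic pool
Law: the domestic pool 251/1499 = 16.7%, the international pool 119/1791 = 6.6% → the domestic pool
Education: the domestic pool 82/90 = 91.1%, the international pool 65/85 = 76.5% → the domestic pool
Overall: the domestic pool 470/1886 = 24.9%, the international pool 362/2361 = 15.3% → the domestic pool
The domestic pool wins overall and in every department group — no reversal.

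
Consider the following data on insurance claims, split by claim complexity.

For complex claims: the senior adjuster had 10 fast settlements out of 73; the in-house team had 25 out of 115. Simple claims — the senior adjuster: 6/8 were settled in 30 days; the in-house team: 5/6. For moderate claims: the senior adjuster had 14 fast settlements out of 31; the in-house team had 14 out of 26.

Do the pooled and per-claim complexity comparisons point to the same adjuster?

Yes

Complex: the senior adjuster 10/73 = 13.7%, the in-house team 25/115 = 21.7% → the in-house team
Simple: the senior adjuster 6/8 = 75.0%, the in-house team 5/6 = 83.3% → the in-house team
Moderate: the senior adjuster 14/31 = 45.2%, the in-house team 14/26 = 53.8% → the in-house team
Overall: the senior adjuster 30/112 = 26.8%, the in-house team 44/147 = 29.9% → the in-house team
The in-house team wins overall and in every claim group — no reversal.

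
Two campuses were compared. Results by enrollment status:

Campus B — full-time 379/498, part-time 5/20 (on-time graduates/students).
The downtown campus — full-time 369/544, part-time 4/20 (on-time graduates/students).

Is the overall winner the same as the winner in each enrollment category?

Yes

Full-time: Campus B 379/498 = 76.1%, the downtown campus 369/544 = 67.8% → Campus B
Part-time: Campus B 5/20 = 25.0%, the downtown campus 4/20 = 20.0% → Campus B
Overall: Campus B 384/518 = 74.1%, the downtown campus 373/564 = 66.1% → Campus B
Campus B wins overall and in every enrollment group — no reversal.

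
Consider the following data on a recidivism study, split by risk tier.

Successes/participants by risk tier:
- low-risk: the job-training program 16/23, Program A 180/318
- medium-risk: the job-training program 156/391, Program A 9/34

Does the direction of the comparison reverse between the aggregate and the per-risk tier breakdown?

Low-risk: the job-training program 16/23 = 69.6%, Program A 180/318 = 56.6% → the job-training program
Medium-risk: the job-training program 156/391 = 39.9%, Program A 9/34 = 26.5% → the job-training program
Overall: the job-training program 172/414 = 41.5%, Program A 189/352 = 53.7% → Program A
The job-training program wins each risk group but Program A wins overall — the comparison reverses. The job-training program's participants skew toward medium-risk, which has a lower base rate.

Yes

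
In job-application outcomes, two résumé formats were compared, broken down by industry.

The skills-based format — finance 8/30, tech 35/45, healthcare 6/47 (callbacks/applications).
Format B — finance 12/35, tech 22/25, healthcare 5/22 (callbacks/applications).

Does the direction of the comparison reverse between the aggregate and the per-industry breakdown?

Finance: the skills-based format 8/30 = 26.7%, Format B 12/35 = 34.3% → Format B
Tech: the skills-based format 35/45 = 77.8%, Format B 22/25 = 88.0% → Format B
Healthcare: the skills-based format 6/47 = 12.8%, Format B 5/22 = 22.7% → Format B
Overall: the skills-based format 49/122 = 40.2%, Format B 39/82 = 47.6% → Format B
Format B wins overall and in every industry group — no reversal.

No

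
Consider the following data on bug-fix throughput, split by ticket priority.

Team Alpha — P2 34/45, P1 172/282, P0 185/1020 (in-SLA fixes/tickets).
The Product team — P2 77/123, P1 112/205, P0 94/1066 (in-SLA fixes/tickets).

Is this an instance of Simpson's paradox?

No

P2: Team Alpha 34/45 = 75.6%, the Product team 77/123 = 62.6% → Team Alpha
P1: Team Alpha 172/282 = 61.0%, the Product team 112/205 = 54.6% → Team Alpha
P0: Team Alpha 185/1020 = 18.1%, the Product team 94/1066 = 8.8% → Team Alpha
Overall: Team Alpha 391/1347 = 29.0%, the Product team 283/1394 = 20.3% → Team Alpha
Team Alpha wins overall and in every ticket group — no reversal.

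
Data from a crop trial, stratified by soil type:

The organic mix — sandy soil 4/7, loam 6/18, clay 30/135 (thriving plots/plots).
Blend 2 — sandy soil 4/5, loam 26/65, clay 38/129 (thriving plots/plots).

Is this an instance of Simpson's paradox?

No

Sandy soil: the organic mix 4/7 = 57.1%, Blend 2 4/5 = 80.0% → Blend 2
Loam: the organic mix 6/18 = 33.3%, Blend 2 26/65 = 40.0% → Blend 2
Clay: the organic mix 30/135 = 22.2%, Blend 2 38/129 = 29.5% → Blend 2
Overall: the organic mix 40/160 = 25.0%, Blend 2 68/199 = 34.2% → Blend 2
Blend 2 wins overall and in every soil group — no reversal.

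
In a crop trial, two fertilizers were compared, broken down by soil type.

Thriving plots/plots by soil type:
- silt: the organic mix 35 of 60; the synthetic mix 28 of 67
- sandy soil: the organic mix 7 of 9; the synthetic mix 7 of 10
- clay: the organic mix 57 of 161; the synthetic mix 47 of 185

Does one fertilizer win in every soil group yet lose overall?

No

Silt: the organic mix 35/60 = 58.3%, the synthetic mix 28/67 = 41.8% → the organic mix
Sandy soil: the organic mix 7/9 = 77.8%, the synthetic mix 7/10 = 70.0% → the organic mix
Clay: the organic mix 57/161 = 35.4%, the synthetic mix 47/185 = 25.4% → the organic mix
Overall: the organic mix 99/230 = 43.0%, the synthetic mix 82/262 = 31.3% → the organic mix
The organic mix wins overall and in every soil group — no reversal.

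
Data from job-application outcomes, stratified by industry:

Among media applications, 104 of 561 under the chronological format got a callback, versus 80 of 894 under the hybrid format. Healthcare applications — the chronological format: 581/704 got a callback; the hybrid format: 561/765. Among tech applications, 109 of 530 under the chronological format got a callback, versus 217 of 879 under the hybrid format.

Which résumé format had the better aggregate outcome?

the chronological format

Media: the chronological format 104/561 = 18.5%, the hybrid format 80/894 = 8.9% → the chronological format
Healthcare: the chronological format 581/704 = 82.5%, the hybrid format 561/765 = 73.3% → the chronological format
Tech: the chronological format 109/530 = 20.6%, the hybrid format 217/879 = 24.7% → the hybrid format
Overall: the chronological format 794/1795 = 44.2%, the hybrid format 858/2538 = 33.8% → the chronological format
(Neither sweeps every industry group, but the chronological format has the higher pooled rate.)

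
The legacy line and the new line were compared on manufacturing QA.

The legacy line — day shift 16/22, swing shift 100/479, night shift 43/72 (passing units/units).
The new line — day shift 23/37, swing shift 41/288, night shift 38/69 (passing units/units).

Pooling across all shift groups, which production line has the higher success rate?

Day shift: the legacy line 16/22 = 72.7%, the new line 23/37 = 62.2% → the legacy line
Swing shift: the legacy line 100/479 = 20.9%, the new line 41/288 = 14.2% → the legacy line
Night shift: the legacy line 43/72 = 59.7%, the new line 38/69 = 55.1% → the legacy line
Overall: the legacy line 159/573 = 27.7%, the new line 102/394 = 25.9% → the legacy line

the legacy line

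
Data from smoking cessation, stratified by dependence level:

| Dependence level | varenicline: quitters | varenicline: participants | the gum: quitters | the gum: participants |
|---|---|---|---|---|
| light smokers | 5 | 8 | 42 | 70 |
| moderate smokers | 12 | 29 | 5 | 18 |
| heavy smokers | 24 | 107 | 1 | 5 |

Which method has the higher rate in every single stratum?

Light smokers: varenicline 5/8 = 62.5%, the gum 42/70 = 60.0% → varenicline
Moderate smokers: varenicline 12/29 = 41.4%, the gum 5/18 = 27.8% → varenicline
Heavy smokers: varenicline 24/107 = 22.4%, the gum 1/5 = 20.0% → varenicline
Varenicline has the higher rate in all 3 groups.

varenicline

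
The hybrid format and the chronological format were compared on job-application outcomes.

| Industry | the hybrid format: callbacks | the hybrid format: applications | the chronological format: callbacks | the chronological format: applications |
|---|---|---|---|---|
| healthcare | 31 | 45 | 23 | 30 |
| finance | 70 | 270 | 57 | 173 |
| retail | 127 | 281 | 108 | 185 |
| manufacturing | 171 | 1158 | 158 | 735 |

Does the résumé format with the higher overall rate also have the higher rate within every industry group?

Healthcare: the hybrid format 31/45 = 68.9%, the chronological format 23/30 = 76.7% → the chronological format
Finance: the hybrid format 70/270 = 25.9%, the chronological format 57/173 = 32.9% → the chronological format
Retail: the hybrid format 127/281 = 45.2%, the chronological format 108/185 = 58.4% → the chronological format
Manufacturing: the hybrid format 171/1158 = 14.8%, the chronological format 158/735 = 21.5% → the chronological format
Overall: the hybrid format 399/1754 = 22.7%, the chronological format 346/1123 = 30.8% → the chronological format
The chronological format wins overall and in every industry group — no reversal.

Yes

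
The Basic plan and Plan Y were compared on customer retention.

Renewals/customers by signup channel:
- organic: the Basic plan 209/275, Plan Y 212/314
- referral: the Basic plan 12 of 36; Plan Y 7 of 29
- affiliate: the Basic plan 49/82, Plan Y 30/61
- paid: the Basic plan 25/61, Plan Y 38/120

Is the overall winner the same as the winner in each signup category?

Yes

Organic: the Basic plan 209/275 = 76.0%, Plan Y 212/314 = 67.5% → the Basic plan
Referral: the Basic plan 12/36 = 33.3%, Plan Y 7/29 = 24.1% → the Basic plan
Affiliate: the Basic plan 49/82 = 59.8%, Plan Y 30/61 = 49.2% → the Basic plan
Paid: the Basic plan 25/61 = 41.0%, Plan Y 38/120 = 31.7% → the Basic plan
Overall: the Basic plan 295/454 = 65.0%, Plan Y 287/524 = 54.8% → the Basic plan
The Basic plan wins overall and in every signup group — no reversal.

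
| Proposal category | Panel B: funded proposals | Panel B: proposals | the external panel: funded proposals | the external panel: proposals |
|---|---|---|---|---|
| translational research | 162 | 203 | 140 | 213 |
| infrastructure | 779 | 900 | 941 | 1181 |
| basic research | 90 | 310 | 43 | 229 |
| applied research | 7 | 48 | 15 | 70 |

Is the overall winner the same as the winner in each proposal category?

Translational research: Panel B 162/203 = 79.8%, the external panel 140/213 = 65.7% → Panel B
Infrastructure: Panel B 779/900 = 86.6%, the external panel 941/1181 = 79.7% → Panel B
Basic research: Panel B 90/310 = 29.0%, the external panel 43/229 = 18.8% → Panel B
Applied research: Panel B 7/48 = 14.6%, the external panel 15/70 = 21.4% → the external panel
Overall: Panel B 1038/1461 = 71.0%, the external panel 1139/1693 = 67.3% → Panel B
Neither sweeps: Panel B wins 3 of 4 groups, the external panel wins 1. Panel B wins overall but not every group — no Simpson reversal.

No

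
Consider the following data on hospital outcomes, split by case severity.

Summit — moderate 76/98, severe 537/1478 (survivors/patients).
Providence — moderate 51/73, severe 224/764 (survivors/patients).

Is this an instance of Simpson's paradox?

No

Moderate: Summit 76/98 = 77.6%, Providence 51/73 = 69.9% → Summit
Severe: Summit 537/1478 = 36.3%, Providence 224/764 = 29.3% → Summit
Overall: Summit 613/1576 = 38.9%, Providence 275/837 = 32.9% → Summit
Summit wins overall and in every case group — no reversal.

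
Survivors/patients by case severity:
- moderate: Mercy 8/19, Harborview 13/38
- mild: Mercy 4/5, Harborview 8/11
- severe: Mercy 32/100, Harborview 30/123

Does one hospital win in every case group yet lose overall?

No

Moderate: Mercy 8/19 = 42.1%, Harborview 13/38 = 34.2% → Mercy
Mild: Mercy 4/5 = 80.0%, Harborview 8/11 = 72.7% → Mercy
Severe: Mercy 32/100 = 32.0%, Harborview 30/123 = 24.4% → Mercy
Overall: Mercy 44/124 = 35.5%, Harborview 51/172 = 29.7% → Mercy
Mercy wins overall and in every case group — no reversal.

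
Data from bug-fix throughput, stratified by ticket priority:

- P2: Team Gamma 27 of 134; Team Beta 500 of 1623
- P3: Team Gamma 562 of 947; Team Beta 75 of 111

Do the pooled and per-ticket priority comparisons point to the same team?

P2: Team Gamma 27/134 = 20.1%, Team Beta 500/1623 = 30.8% → Team Beta
P3: Team Gamma 562/947 = 59.3%, Team Beta 75/111 = 67.6% → Team Beta
Overall: Team Gamma 589/1081 = 54.5%, Team Beta 575/1734 = 33.2% → Team Gamma
Team Beta wins each ticket group but Team Gamma wins overall — the comparison reverses. Team Beta's tickets skew toward P2, which has a lower base rate.

No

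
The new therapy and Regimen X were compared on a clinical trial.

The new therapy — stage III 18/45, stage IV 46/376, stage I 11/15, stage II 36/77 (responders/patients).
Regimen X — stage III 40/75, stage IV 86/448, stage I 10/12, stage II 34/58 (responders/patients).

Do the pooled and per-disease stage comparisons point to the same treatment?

Stage III: the new therapy 18/45 = 40.0%, Regimen X 40/75 = 53.3% → Regimen X
Stage IV: the new therapy 46/376 = 12.2%, Regimen X 86/448 = 19.2% → Regimen X
Stage I: the new therapy 11/15 = 73.3%, Regimen X 10/12 = 83.3% → Regimen X
Stage II: the new therapy 36/77 = 46.8%, Regimen X 34/58 = 58.6% → Regimen X
Overall: the new therapy 111/513 = 21.6%, Regimen X 170/593 = 28.7% → Regimen X
Regimen X wins overall and in every disease group — no reversal.

Yes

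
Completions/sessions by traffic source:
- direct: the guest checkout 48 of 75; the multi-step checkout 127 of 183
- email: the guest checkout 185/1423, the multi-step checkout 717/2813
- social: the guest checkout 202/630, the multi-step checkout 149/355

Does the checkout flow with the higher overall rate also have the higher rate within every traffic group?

Yes

Direct: the guest checkout 48/75 = 64.0%, the multi-step checkout 127/183 = 69.4% → the multi-step checkout
Email: the guest checkout 185/1423 = 13.0%, the multi-step checkout 717/2813 = 25.5% → the multi-step checkout
Social: the guest checkout 202/630 = 32.1%, the multi-step checkout 149/355 = 42.0% → the multi-step checkout
Overall: the guest checkout 435/2128 = 20.4%, the multi-step checkout 993/3351 = 29.6% → the multi-step checkout
The multi-step checkout wins overall and in every traffic group — no reversal.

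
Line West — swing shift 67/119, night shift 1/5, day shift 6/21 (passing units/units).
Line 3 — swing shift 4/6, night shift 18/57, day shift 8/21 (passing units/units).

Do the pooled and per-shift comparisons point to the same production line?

No

Swing shift: Line West 67/119 = 56.3%, Line 3 4/6 = 66.7% → Line 3
Night shift: Line West 1/5 = 20.0%, Line 3 18/57 = 31.6% → Line 3
Day shift: Line West 6/21 = 28.6%, Line 3 8/21 = 38.1% → Line 3
Overall: Line West 74/145 = 51.0%, Line 3 30/84 = 35.7% → Line West
Line 3 wins each shift group but Line West wins overall — the comparison reverses. Line 3's units skew toward night shift, which has a lower base rate.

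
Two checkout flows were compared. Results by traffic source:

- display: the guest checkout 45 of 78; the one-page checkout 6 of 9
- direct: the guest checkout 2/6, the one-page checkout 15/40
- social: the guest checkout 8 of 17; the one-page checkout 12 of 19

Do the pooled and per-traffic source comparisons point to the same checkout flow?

Display: the guest checkout 45/78 = 57.7%, the one-page checkout 6/9 = 66.7% → the one-page checkout
Direct: the guest checkout 2/6 = 33.3%, the one-page checkout 15/40 = 37.5% → the one-page checkout
Social: the guest checkout 8/17 = 47.1%, the one-page checkout 12/19 = 63.2% → the one-page checkout
Overall: the guest checkout 55/101 = 54.5%, the one-page checkout 33/68 = 48.5% → the guest checkout
The one-page checkout wins each traffic group but the guest checkout wins overall — the comparison reverses. The one-page checkout's sessions skew toward direct, which has a lower base rate.

No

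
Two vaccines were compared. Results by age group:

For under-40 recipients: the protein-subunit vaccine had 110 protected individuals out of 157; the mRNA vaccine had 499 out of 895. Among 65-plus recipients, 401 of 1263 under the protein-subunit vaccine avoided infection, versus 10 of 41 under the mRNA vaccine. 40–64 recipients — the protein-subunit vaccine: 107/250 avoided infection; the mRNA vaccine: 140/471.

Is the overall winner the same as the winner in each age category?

Under-40: the protein-subunit vaccine 110/157 = 70.1%, the mRNA vaccine 499/895 = 55.8% → the protein-subunit vaccine
65-plus: the protein-subunit vaccine 401/1263 = 31.7%, the mRNA vaccine 10/41 = 24.4% → the protein-subunit vaccine
40–64: the protein-subunit vaccine 107/250 = 42.8%, the mRNA vaccine 140/471 = 29.7% → the protein-subunit vaccine
Overall: the protein-subunit vaccine 618/1670 = 37.0%, the mRNA vaccine 649/1407 = 46.1% → the mRNA vaccine
The protein-subunit vaccine wins each age group but the mRNA vaccine wins overall — the comparison reverses. The protein-subunit vaccine's recipients skew toward 65-plus, which has a lower base rate.

No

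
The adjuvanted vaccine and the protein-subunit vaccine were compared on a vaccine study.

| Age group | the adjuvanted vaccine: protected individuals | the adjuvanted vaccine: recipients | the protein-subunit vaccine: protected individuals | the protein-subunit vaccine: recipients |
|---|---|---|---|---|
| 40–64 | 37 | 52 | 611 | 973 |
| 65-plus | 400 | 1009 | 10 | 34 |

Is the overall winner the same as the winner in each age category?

No

40–64: the adjuvanted vaccine 37/52 = 71.2%, the protein-subunit vaccine 611/973 = 62.8% → the adjuvanted vaccine
65-plus: the adjuvanted vaccine 400/1009 = 39.6%, the protein-subunit vaccine 10/34 = 29.4% → the adjuvanted vaccine
Overall: the adjuvanted vaccine 437/1061 = 41.2%, the protein-subunit vaccine 621/1007 = 61.7% → the protein-subunit vaccine
The adjuvanted vaccine wins each age group but the protein-subunit vaccine wins overall — the comparison reverses. The adjuvanted vaccine's recipients skew toward 65-plus, which has a lower base rate.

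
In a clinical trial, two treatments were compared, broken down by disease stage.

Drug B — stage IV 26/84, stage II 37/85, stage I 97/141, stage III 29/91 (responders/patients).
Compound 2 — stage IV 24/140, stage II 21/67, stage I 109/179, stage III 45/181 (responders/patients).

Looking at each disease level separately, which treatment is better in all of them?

Drug B

Stage IV: Drug B 26/84 = 31.0%, Compound 2 24/140 = 17.1% → Drug B
Stage II: Drug B 37/85 = 43.5%, Compound 2 21/67 = 31.3% → Drug B
Stage I: Drug B 97/141 = 68.8%, Compound 2 109/179 = 60.9% → Drug B
Stage III: Drug B 29/91 = 31.9%, Compound 2 45/181 = 24.9% → Drug B
Drug B has the higher rate in all 4 groups.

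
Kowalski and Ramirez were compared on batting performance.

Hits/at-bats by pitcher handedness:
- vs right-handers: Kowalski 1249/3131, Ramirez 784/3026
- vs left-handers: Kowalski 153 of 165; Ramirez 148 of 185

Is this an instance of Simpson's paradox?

Vs right-handers: Kowalski 1249/3131 = 39.9%, Ramirez 784/3026 = 25.9% → Kowalski
Vs left-handers: Kowalski 153/165 = 92.7%, Ramirez 148/185 = 80.0% → Kowalski
Overall: Kowalski 1402/3296 = 42.5%, Ramirez 932/3211 = 29.0% → Kowalski
Kowalski wins overall and in every pitcher group — no reversal.

No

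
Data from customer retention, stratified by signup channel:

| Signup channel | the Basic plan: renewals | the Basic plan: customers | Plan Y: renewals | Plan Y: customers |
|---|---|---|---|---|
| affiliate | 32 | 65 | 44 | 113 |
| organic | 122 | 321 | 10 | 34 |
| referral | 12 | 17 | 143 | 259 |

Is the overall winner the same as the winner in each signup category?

No

Affiliate: the Basic plan 32/65 = 49.2%, Plan Y 44/113 = 38.9% → the Basic plan
Organic: the Basic plan 122/321 = 38.0%, Plan Y 10/34 = 29.4% → the Basic plan
Referral: the Basic plan 12/17 = 70.6%, Plan Y 143/259 = 55.2% → the Basic plan
Overall: the Basic plan 166/403 = 41.2%, Plan Y 197/406 = 48.5% → Plan Y
The Basic plan wins each signup group but Plan Y wins overall — the comparison reverses. The Basic plan's customers skew toward organic, which has a lower base rate.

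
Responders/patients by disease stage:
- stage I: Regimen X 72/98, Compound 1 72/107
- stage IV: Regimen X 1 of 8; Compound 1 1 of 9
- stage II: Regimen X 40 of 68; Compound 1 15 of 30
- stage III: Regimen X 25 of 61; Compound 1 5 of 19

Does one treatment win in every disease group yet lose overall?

Stage I: Regimen X 72/98 = 73.5%, Compound 1 72/107 = 67.3% → Regimen X
Stage IV: Regimen X 1/8 = 12.5%, Compound 1 1/9 = 11.1% → Regimen X
Stage II: Regimen X 40/68 = 58.8%, Compound 1 15/30 = 50.0% → Regimen X
Stage III: Regimen X 25/61 = 41.0%, Compound 1 5/19 = 26.3% → Regimen X
Overall: Regimen X 138/235 = 58.7%, Compound 1 93/165 = 56.4% → Regimen X
Regimen X wins overall and in every disease group — no reversal.

No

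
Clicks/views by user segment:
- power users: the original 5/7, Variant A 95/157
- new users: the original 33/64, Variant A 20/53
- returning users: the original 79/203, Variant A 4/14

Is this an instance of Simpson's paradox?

Yes

Power users: the original 5/7 = 71.4%, Variant A 95/157 = 60.5% → the original
New users: the original 33/64 = 51.6%, Variant A 20/53 = 37.7% → the original
Returning users: the original 79/203 = 38.9%, Variant A 4/14 = 28.6% → the original
Overall: the original 117/274 = 42.7%, Variant A 119/224 = 53.1% → Variant A
The original wins each user group but Variant A wins overall — the comparison reverses. The original's views skew toward returning users, which has a lower base rate.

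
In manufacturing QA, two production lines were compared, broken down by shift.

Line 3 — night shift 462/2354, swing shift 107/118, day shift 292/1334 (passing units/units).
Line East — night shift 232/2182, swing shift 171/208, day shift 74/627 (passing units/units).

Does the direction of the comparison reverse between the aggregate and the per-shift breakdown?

No

Night shift: Line 3 462/2354 = 19.6%, Line East 232/2182 = 10.6% → Line 3
Swing shift: Line 3 107/118 = 90.7%, Line East 171/208 = 82.2% → Line 3
Day shift: Line 3 292/1334 = 21.9%, Line East 74/627 = 11.8% → Line 3
Overall: Line 3 861/3806 = 22.6%, Line East 477/3017 = 15.8% → Line 3
Line 3 wins overall and in every shift group — no reversal.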